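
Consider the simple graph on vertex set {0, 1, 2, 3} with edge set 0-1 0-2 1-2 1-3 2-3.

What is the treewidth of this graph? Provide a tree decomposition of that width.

Treewidth 2.
One optimal decomposition is:
Bags: B1 = {1, 2, 3}  B2 = {0, 1, 2}
Tree: B1–B2

Each bag holds 3 vertices, so the decomposition has width 2, which upper-bounds the treewidth. Conversely, {0, 1, 2} is a clique of size 3, and the vertices of any clique must share a bag in every tree decomposition; so some bag has ≥ 3 vertices and tw(G) ≥ 2. Hence tw(G) = 2 exactly.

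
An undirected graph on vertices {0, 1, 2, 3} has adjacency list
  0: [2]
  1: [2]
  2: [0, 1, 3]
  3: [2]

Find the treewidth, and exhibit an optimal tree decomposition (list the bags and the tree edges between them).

The largest bag has 2 vertices, giving width 1; this decomposition certifies tw(G) ≤ 1. Since G has at least one edge (e.g. 0–2), it is not an edgeless graph, so tw(G) ≥ 1. Therefore the treewidth is 1.

Treewidth 1.
Bags: B1 = {0, 2}  B2 = {2, 3}  B3 = {1, 2}
Tree: B1–B2, B1–B3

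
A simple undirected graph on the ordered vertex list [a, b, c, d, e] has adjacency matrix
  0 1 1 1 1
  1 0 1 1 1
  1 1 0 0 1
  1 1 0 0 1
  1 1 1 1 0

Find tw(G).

A width-3 tree decomposition is:
Bags: B1 = {a, b, c, e}  B2 = {a, b, d, e}
Tree: B1–B2
Each bag holds 4 vertices, so the decomposition has width 3, which upper-bounds the treewidth. For the lower bound, the 4 vertices {a, b, d, e} are pairwise adjacent, and any tree decomposition puts a clique entirely inside one bag — forcing width ≥ 3. Combining the bounds, tw(G) = 3.

3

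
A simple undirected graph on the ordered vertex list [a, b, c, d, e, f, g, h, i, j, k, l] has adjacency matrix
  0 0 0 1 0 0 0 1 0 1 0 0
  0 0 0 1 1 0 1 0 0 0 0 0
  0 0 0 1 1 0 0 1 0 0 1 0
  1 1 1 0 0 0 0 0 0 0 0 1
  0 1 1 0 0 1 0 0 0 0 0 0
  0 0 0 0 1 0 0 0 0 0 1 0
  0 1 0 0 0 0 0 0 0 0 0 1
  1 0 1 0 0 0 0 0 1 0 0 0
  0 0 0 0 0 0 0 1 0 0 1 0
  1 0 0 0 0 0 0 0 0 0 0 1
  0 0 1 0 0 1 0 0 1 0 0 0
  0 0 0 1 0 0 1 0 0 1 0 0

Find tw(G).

3

A width-3 tree decomposition is:
Bags: B1 = {b, g, j, l}  B2 = {b, d, j, l}  B3 = {a, b, d, j}  B4 = {a, b, d, e}  B5 = {a, c, d, e}  B6 = {a, c, e, h}  B7 = {c, e, f, h}  B8 = {c, f, h, k}  B9 = {f, h, i, k}
Tree: B1–B2, B2–B3, B3–B4, B4–B5, B5–B6, B6–B7, B7–B8, B8–B9
Every bag has size at most 4, so the width is 4 − 1 = 3 and tw(G) ≤ 3. For the lower bound: the 4 vertex sets {g,j,l}, {b}, {d}, {a,c,e,h} are disjoint, each induces a connected subgraph, and every pair is joined by at least one edge of G. Contracting each set to a single vertex therefore yields K_{4} as a minor, and since treewidth is minor-monotone, tw(G) ≥ tw(K_{4}) = 3. Therefore the treewidth is 3.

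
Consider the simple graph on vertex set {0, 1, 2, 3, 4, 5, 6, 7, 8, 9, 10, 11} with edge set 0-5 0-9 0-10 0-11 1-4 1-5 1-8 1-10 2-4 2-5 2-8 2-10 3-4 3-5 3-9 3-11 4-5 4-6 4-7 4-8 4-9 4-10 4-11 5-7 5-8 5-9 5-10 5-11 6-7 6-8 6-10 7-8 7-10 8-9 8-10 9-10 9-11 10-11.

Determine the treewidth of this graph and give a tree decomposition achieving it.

Treewidth 4.
Bags: B1 = {4, 5, 7, 8, 10}  B2 = {4, 6, 7, 8, 10}  B3 = {4, 5, 8, 9, 10}  B4 = {4, 5, 9, 10, 11}  B5 = {1, 4, 5, 8, 10}  B6 = {0, 5, 9, 10, 11}  B7 = {2, 4, 5, 8, 10}  B8 = {3, 4, 5, 9, 11}
Tree: B1–B2, B1–B3, B3–B4, B1–B5, B4–B6, B1–B7, B4–B8

Every bag has size at most 5, so the width is 5 − 1 = 4 and tw(G) ≤ 4. On the other hand G contains the 5-clique {0, 5, 9, 10, 11}. A clique must lie in a single bag of any decomposition, so no decomposition can have width below 4. The upper and lower bounds meet at 4, so that is the treewidth.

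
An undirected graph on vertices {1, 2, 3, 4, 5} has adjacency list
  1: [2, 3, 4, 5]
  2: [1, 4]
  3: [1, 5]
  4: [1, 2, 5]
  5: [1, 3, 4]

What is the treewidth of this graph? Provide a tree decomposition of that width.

Treewidth 2.
Bags: B1 = {1, 4, 5}  B2 = {1, 2, 4}  B3 = {1, 3, 5}
Tree: B1–B2, B1–B3

Each bag holds 3 vertices, so the decomposition has width 2, which upper-bounds the treewidth. Conversely, {1, 3, 5} is a clique of size 3, and the vertices of any clique must share a bag in every tree decomposition; so some bag has ≥ 3 vertices and tw(G) ≥ 2. Combining the bounds, tw(G) = 2.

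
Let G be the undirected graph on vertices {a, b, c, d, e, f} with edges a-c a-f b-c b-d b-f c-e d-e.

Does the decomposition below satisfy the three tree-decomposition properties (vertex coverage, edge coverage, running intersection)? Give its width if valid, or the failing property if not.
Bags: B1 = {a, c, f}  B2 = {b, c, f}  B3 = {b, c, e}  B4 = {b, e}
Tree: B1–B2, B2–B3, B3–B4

No — vertex d appears in no bag.

A tree decomposition must satisfy three properties: every vertex lies in some bag; for every edge, both endpoints lie together in some bag; and for every vertex, the bags containing it form a connected subtree. Here vertex d appears in no bag, so the decomposition is invalid.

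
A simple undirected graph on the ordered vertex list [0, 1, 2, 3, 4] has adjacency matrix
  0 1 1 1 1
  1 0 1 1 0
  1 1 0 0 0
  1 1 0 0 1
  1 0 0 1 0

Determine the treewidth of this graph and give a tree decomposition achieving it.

Treewidth 2.
One optimal decomposition is:
Bags: B1 = {0, 3, 4}  B2 = {0, 1, 3}  B3 = {0, 1, 2}
Tree: B1–B2, B2–B3

Each bag holds 3 vertices, so the decomposition has width 2, which upper-bounds the treewidth. Conversely, {0, 1, 2} is a clique of size 3, and the vertices of any clique must share a bag in every tree decomposition; so some bag has ≥ 3 vertices and tw(G) ≥ 2. Therefore the treewidth is 2.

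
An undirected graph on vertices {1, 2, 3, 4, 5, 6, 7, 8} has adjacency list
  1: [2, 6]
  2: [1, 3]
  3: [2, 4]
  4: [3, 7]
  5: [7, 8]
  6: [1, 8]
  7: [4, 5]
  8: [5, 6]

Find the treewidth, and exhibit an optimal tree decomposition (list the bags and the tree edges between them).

Treewidth 2.
Bags: B1 = {5, 6, 8}  B2 = {5, 6, 7}  B3 = {4, 6, 7}  B4 = {3, 4, 6}  B5 = {2, 3, 6}  B6 = {1, 2, 6}
Tree: B1–B2, B2–B3, B3–B4, B4–B5, B5–B6

Every bag has size at most 3, so the width is 3 − 1 = 2 and tw(G) ≤ 2. The edges 6–8–5–7–4–3–2–1–6 form a cycle, so G is not a tree and its treewidth is at least 2. Therefore the treewidth is 2.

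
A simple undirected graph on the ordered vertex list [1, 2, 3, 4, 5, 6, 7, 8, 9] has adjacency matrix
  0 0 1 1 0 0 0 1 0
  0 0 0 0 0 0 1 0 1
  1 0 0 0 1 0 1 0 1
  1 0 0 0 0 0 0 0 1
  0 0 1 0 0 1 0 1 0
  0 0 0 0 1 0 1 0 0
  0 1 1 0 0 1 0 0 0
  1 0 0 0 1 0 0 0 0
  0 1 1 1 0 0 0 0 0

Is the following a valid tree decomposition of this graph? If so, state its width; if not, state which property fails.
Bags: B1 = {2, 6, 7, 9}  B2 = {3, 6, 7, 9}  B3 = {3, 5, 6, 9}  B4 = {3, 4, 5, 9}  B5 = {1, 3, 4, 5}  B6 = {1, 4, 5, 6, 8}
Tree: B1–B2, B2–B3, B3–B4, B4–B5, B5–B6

A tree decomposition must satisfy three properties: every vertex lies in some bag; for every edge, both endpoints lie together in some bag; and for every vertex, the bags containing it form a connected subtree. Here bags containing vertex 6 are not connected in the tree, so the decomposition is invalid.

No — bags containing vertex 6 are not connected in the tree.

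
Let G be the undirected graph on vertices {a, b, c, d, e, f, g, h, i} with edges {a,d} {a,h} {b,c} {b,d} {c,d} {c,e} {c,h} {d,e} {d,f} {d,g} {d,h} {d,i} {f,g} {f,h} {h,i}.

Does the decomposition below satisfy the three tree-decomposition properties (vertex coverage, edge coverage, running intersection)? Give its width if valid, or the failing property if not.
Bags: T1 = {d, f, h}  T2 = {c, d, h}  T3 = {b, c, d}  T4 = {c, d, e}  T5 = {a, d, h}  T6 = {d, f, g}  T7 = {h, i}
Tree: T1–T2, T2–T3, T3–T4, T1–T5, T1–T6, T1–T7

A tree decomposition must satisfy three properties: every vertex lies in some bag; for every edge, both endpoints lie together in some bag; and for every vertex, the bags containing it form a connected subtree. Here edge (d,i) lies in no bag, so the decomposition is invalid.

No — edge (d,i) lies in no bag.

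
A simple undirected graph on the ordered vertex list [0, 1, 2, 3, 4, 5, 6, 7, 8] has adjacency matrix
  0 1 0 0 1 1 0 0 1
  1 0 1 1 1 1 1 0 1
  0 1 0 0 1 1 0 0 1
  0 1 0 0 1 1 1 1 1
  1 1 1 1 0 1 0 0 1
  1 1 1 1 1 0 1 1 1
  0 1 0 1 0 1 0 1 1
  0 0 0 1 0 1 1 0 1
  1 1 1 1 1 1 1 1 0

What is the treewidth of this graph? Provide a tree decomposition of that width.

Each bag holds 5 vertices, so the decomposition has width 4, which upper-bounds the treewidth. Conversely, {0, 1, 4, 5, 8} is a clique of size 5, and the vertices of any clique must share a bag in every tree decomposition; so some bag has ≥ 5 vertices and tw(G) ≥ 4. The upper and lower bounds meet at 4, so that is the treewidth.

Treewidth 4.
One such decomposition:
Bags: B1 = {1, 3, 4, 5, 8}  B2 = {1, 3, 5, 6, 8}  B3 = {0, 1, 4, 5, 8}  B4 = {1, 2, 4, 5, 8}  B5 = {3, 5, 6, 7, 8}
Tree: B1–B2, B1–B3, B1–B4, B2–B5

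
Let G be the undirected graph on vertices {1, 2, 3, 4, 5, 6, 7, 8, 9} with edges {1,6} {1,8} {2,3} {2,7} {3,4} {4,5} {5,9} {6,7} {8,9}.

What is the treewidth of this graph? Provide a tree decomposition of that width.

Every bag has size at most 3, so the width is 3 − 1 = 2 and tw(G) ≤ 2. The edges 3–4–5–9–8–1–6–7–2–3 form a cycle, so G is not a tree and its treewidth is at least 2. The upper and lower bounds meet at 2, so that is the treewidth.

Treewidth 2.
Bags: B1 = {3, 4, 5}  B2 = {3, 5, 9}  B3 = {3, 8, 9}  B4 = {1, 3, 8}  B5 = {1, 3, 6}  B6 = {3, 6, 7}  B7 = {2, 3, 7}
Tree: B1–B2, B2–B3, B3–B4, B4–B5, B5–B6, B6–B7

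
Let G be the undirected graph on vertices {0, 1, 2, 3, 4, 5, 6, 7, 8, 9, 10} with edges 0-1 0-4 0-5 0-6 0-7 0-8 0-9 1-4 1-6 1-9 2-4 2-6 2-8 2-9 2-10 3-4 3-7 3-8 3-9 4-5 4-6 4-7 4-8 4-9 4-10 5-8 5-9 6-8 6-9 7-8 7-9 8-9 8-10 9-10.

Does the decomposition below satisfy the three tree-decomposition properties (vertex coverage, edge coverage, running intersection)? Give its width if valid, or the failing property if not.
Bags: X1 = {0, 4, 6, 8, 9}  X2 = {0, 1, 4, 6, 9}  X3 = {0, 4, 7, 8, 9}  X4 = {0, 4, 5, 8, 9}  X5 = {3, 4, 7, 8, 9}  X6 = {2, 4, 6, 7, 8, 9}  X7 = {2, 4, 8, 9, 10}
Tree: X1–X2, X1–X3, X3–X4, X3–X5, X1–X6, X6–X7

A tree decomposition must satisfy three properties: every vertex lies in some bag; for every edge, both endpoints lie together in some bag; and for every vertex, the bags containing it form a connected subtree. Here bags containing vertex 7 are not connected in the tree, so the decomposition is invalid.

No — bags containing vertex 7 are not connected in the tree.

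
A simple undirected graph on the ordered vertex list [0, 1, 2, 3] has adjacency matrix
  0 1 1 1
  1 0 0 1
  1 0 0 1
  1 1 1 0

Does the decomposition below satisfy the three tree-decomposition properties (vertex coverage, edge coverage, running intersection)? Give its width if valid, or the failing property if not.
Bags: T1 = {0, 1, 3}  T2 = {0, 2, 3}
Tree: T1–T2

Yes; width 2.

Checking the three conditions: (i) the bags cover all of {0, 1, 2, 3}; (ii) for each edge, some bag contains both endpoints; (iii) the bags containing any fixed vertex form a subtree. All hold, so the decomposition is valid with width 3 − 1 = 2.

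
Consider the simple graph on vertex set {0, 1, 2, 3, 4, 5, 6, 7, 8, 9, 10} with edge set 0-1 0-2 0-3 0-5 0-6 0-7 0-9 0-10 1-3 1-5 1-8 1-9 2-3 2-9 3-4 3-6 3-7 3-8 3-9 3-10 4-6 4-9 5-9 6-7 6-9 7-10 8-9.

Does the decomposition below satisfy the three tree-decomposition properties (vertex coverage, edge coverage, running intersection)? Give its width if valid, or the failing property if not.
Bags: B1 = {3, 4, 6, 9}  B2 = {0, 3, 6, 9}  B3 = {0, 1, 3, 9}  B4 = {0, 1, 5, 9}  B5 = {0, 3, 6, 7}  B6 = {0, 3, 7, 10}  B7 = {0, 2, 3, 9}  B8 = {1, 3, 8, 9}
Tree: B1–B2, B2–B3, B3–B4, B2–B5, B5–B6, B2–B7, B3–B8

Yes; width 3.

Vertex coverage: the bags together contain {0, 1, 2, 3, 4, 5, 6, 7, 8, 9, 10}, the full vertex set. Edge coverage: each edge of G has both endpoints in at least one bag. Running intersection: for every vertex, the bags containing it form a connected subtree. All three properties hold, so this is a valid tree decomposition of width max|bag| − 1 = 3, and hence tw(G) ≤ 3.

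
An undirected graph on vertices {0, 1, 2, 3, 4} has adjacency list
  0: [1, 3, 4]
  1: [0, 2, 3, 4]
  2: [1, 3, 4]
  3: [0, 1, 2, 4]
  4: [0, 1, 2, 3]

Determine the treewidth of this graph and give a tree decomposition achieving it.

Every bag has size at most 4, so the width is 4 − 1 = 3 and tw(G) ≤ 3. Conversely, {0, 1, 3, 4} is a clique of size 4, and the vertices of any clique must share a bag in every tree decomposition; so some bag has ≥ 4 vertices and tw(G) ≥ 3. The upper and lower bounds meet at 3, so that is the treewidth.

Treewidth 3.
One such decomposition:
Bags: B1 = {1, 2, 3, 4}  B2 = {0, 1, 3, 4}
Tree: B1–B2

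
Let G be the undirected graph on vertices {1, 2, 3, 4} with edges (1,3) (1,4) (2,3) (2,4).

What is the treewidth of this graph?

2

A width-2 tree decomposition is:
Bags: B1 = {1, 2, 4}  B2 = {1, 2, 3}
Tree: B1–B2
The largest bag has 3 vertices, giving width 2; this decomposition certifies tw(G) ≤ 2. For the lower bound, G contains the cycle 1–4–2–3–1, so G is not a forest; only forests have treewidth ≤ 1, hence tw(G) ≥ 2. Hence tw(G) = 2 exactly.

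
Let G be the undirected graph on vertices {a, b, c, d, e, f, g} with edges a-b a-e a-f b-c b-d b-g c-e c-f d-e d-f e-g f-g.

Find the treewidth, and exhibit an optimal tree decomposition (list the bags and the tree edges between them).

Every bag has size at most 4, so the width is 4 − 1 = 3 and tw(G) ≤ 3. For the lower bound: the 4 vertex sets {a,f}, {c,e}, {b}, {g} are disjoint, each induces a connected subgraph, and every pair is joined by at least one edge of G. Contracting each set to a single vertex therefore yields K_{4} as a minor, and since treewidth is minor-monotone, tw(G) ≥ tw(K_{4}) = 3. Therefore the treewidth is 3.

Treewidth 3.
Bags: B1 = {a, b, e, f}  B2 = {b, c, e, f}  B3 = {b, e, f, g}  B4 = {b, d, e, f}
Tree: B1–B2, B2–B3, B3–B4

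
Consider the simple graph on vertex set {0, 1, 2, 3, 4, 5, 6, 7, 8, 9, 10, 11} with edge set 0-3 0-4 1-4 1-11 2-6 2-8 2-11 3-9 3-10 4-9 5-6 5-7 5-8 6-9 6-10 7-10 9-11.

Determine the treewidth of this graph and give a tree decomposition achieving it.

Treewidth 3.
Bags: B1 = {2, 5, 7, 8}  B2 = {2, 5, 6, 7}  B3 = {2, 6, 7, 10}  B4 = {2, 6, 10, 11}  B5 = {6, 9, 10, 11}  B6 = {3, 9, 10, 11}  B7 = {1, 3, 9, 11}  B8 = {1, 3, 4, 9}  B9 = {0, 1, 3, 4}
Tree: B1–B2, B2–B3, B3–B4, B4–B5, B5–B6, B6–B7, B7–B8, B8–B9

Every bag has size at most 4, so the width is 4 − 1 = 3 and tw(G) ≤ 3. For the lower bound: the 4 vertex sets {5,7,8}, {2}, {6}, {3,9,10,11} are disjoint, each induces a connected subgraph, and every pair is joined by at least one edge of G. Contracting each set to a single vertex therefore yields K_{4} as a minor, and since treewidth is minor-monotone, tw(G) ≥ tw(K_{4}) = 3. Therefore the treewidth is 3.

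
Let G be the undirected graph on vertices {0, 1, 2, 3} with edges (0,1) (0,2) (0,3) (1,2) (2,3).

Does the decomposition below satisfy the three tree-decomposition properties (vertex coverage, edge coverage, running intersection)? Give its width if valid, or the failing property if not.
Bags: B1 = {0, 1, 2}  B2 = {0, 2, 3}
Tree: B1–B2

Yes; width 2.

Checking the three conditions: (i) the bags cover all of {0, 1, 2, 3}; (ii) for each edge, some bag contains both endpoints; (iii) the bags containing any fixed vertex form a subtree. All hold, so the decomposition is valid with width 3 − 1 = 2.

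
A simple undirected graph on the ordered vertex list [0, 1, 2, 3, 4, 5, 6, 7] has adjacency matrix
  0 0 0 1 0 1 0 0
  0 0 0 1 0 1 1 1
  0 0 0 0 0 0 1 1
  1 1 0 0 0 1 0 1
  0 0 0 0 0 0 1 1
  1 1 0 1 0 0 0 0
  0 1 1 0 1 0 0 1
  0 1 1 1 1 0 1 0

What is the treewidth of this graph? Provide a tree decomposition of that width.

Every bag has size at most 3, so the width is 3 − 1 = 2 and tw(G) ≤ 2. For the lower bound, the 3 vertices {0, 3, 5} are pairwise adjacent, and any tree decomposition puts a clique entirely inside one bag — forcing width ≥ 2. Combining the bounds, tw(G) = 2.

Treewidth 2.
One such decomposition:
Bags: B1 = {1, 3, 7}  B2 = {1, 6, 7}  B3 = {4, 6, 7}  B4 = {1, 3, 5}  B5 = {0, 3, 5}  B6 = {2, 6, 7}
Tree: B1–B2, B2–B3, B1–B4, B4–B5, B3–B6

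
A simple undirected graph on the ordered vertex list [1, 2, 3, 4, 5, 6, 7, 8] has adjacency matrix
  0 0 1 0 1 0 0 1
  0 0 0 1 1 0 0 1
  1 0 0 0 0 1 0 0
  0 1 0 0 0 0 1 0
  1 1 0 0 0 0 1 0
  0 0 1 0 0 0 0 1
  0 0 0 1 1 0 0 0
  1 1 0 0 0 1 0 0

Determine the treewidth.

2

A width-2 tree decomposition is:
Bags: B1 = {3, 6, 8}  B2 = {1, 3, 8}  B3 = {1, 2, 8}  B4 = {1, 2, 5}  B5 = {2, 4, 5}  B6 = {4, 5, 7}
Tree: B1–B2, B2–B3, B3–B4, B4–B5, B5–B6
Each bag holds 3 vertices, so the decomposition has width 2, which upper-bounds the treewidth. For the lower bound, G contains the cycle 6–3–1–8–6, so G is not a forest; only forests have treewidth ≤ 1, hence tw(G) ≥ 2. Combining the bounds, tw(G) = 2.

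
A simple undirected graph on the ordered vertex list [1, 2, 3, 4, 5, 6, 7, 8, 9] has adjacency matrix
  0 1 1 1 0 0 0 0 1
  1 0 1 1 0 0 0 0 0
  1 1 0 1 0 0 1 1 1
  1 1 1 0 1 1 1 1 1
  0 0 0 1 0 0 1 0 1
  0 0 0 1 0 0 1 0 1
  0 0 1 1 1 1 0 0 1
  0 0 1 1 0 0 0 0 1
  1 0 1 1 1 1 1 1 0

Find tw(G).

3

A width-3 tree decomposition is:
Bags: B1 = {4, 5, 7, 9}  B2 = {3, 4, 7, 9}  B3 = {1, 3, 4, 9}  B4 = {1, 2, 3, 4}  B5 = {4, 6, 7, 9}  B6 = {3, 4, 8, 9}
Tree: B1–B2, B2–B3, B3–B4, B1–B5, B3–B6
Each bag holds 4 vertices, so the decomposition has width 3, which upper-bounds the treewidth. For the lower bound, the 4 vertices {3, 4, 8, 9} are pairwise adjacent, and any tree decomposition puts a clique entirely inside one bag — forcing width ≥ 3. Hence tw(G) = 3 exactly.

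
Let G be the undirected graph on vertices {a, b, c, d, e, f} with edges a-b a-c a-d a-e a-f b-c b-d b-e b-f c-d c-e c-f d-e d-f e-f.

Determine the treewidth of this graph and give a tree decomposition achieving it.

A single bag containing all 6 vertices is trivially a valid decomposition of width 5. On the other hand G contains the 6-clique {a, b, c, d, e, f}. A clique must lie in a single bag of any decomposition, so no decomposition can have width below 5. Combining the bounds, tw(G) = 5.

Treewidth 5.
One such decomposition:
Bags: B1 = {a, b, c, d, e, f}
Tree: (single bag)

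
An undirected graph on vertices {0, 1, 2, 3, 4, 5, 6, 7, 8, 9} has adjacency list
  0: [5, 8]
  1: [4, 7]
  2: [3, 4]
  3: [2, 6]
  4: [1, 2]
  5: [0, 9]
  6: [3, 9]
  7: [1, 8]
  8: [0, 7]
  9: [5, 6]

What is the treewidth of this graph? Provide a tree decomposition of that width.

Each bag holds 3 vertices, so the decomposition has width 2, which upper-bounds the treewidth. Since 8–7–1–4–2–3–6–9–5–0–8 is a cycle in G, G is not acyclic. Forests are exactly the graphs of treewidth ≤ 1, so tw(G) ≥ 2. The upper and lower bounds meet at 2, so that is the treewidth.

Treewidth 2.
One such decomposition:
Bags: B1 = {1, 7, 8}  B2 = {1, 4, 8}  B3 = {2, 4, 8}  B4 = {2, 3, 8}  B5 = {3, 6, 8}  B6 = {6, 8, 9}  B7 = {5, 8, 9}  B8 = {0, 5, 8}
Tree: B1–B2, B2–B3, B3–B4, B4–B5, B5–B6, B6–B7, B7–B8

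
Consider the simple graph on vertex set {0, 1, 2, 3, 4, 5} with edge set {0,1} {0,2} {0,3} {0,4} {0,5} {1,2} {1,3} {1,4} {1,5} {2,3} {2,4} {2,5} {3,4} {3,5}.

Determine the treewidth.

4

A width-4 tree decomposition is:
Bags: B1 = {0, 1, 2, 3, 5}  B2 = {0, 1, 2, 3, 4}
Tree: B1–B2
Every bag has size at most 5, so the width is 5 − 1 = 4 and tw(G) ≤ 4. Conversely, {0, 1, 2, 3, 4} is a clique of size 5, and the vertices of any clique must share a bag in every tree decomposition; so some bag has ≥ 5 vertices and tw(G) ≥ 4. The upper and lower bounds meet at 4, so that is the treewidth.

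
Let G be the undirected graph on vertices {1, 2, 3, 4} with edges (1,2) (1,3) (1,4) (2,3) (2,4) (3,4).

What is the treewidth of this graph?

A width-3 tree decomposition is:
Bags: B1 = {1, 2, 3, 4}
Tree: (single bag)
A single bag containing all 4 vertices is trivially a valid decomposition of width 3. On the other hand G contains the 4-clique {1, 2, 3, 4}. A clique must lie in a single bag of any decomposition, so no decomposition can have width below 3. Combining the bounds, tw(G) = 3.

3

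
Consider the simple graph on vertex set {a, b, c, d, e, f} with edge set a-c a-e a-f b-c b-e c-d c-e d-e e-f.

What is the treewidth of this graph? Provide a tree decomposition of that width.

Each bag holds 3 vertices, so the decomposition has width 2, which upper-bounds the treewidth. On the other hand G contains the 3-clique {c, d, e}. A clique must lie in a single bag of any decomposition, so no decomposition can have width below 2. Hence tw(G) = 2 exactly.

Treewidth 2.
One such decomposition:
Bags: B1 = {a, c, e}  B2 = {a, e, f}  B3 = {c, d, e}  B4 = {b, c, e}
Tree: B1–B2, B1–B3, B1–B4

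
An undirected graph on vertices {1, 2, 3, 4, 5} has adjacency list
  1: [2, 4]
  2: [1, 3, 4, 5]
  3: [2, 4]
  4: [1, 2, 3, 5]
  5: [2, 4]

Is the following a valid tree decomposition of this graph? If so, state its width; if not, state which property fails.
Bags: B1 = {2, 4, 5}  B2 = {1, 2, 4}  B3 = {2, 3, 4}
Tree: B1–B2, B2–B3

Vertex coverage: the bags together contain {1, 2, 3, 4, 5}, the full vertex set. Edge coverage: each edge of G has both endpoints in at least one bag. Running intersection: for every vertex, the bags containing it form a connected subtree. All three properties hold, so this is a valid tree decomposition of width max|bag| − 1 = 2, and hence tw(G) ≤ 2.

Yes; width 2.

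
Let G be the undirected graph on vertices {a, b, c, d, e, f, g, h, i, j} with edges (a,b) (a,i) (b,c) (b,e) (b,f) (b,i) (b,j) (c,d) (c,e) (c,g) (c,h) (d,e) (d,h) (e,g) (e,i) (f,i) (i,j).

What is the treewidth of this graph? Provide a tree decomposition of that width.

Each bag holds 3 vertices, so the decomposition has width 2, which upper-bounds the treewidth. Conversely, {c, d, e} is a clique of size 3, and the vertices of any clique must share a bag in every tree decomposition; so some bag has ≥ 3 vertices and tw(G) ≥ 2. Combining the bounds, tw(G) = 2.

Treewidth 2.
Bags: B1 = {b, e, i}  B2 = {a, b, i}  B3 = {b, f, i}  B4 = {b, c, e}  B5 = {c, d, e}  B6 = {b, i, j}  B7 = {c, e, g}  B8 = {c, d, h}
Tree: B1–B2, B2–B3, B1–B4, B4–B5, B1–B6, B5–B7, B5–B8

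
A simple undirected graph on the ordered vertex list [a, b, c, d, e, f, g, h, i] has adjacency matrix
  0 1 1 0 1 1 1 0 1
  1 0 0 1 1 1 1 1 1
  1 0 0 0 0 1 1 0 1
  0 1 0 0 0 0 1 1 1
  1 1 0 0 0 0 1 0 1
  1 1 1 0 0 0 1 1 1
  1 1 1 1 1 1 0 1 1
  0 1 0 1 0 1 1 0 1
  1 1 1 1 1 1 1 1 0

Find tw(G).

4

A width-4 tree decomposition is:
Bags: B1 = {a, b, f, g, i}  B2 = {a, b, e, g, i}  B3 = {b, f, g, h, i}  B4 = {b, d, g, h, i}  B5 = {a, c, f, g, i}
Tree: B1–B2, B1–B3, B3–B4, B1–B5
Every bag has size at most 5, so the width is 5 − 1 = 4 and tw(G) ≤ 4. For the lower bound, the 5 vertices {a, c, f, g, i} are pairwise adjacent, and any tree decomposition puts a clique entirely inside one bag — forcing width ≥ 4. Hence tw(G) = 4 exactly.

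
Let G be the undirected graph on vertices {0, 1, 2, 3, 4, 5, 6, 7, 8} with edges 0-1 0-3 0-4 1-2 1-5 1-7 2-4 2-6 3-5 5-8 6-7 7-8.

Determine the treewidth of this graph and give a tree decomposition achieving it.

Every bag has size at most 4, so the width is 4 − 1 = 3 and tw(G) ≤ 3. For the lower bound: the 4 vertex sets {6,7,8}, {2}, {1}, {0,3,4,5} are disjoint, each induces a connected subgraph, and every pair is joined by at least one edge of G. Contracting each set to a single vertex therefore yields K_{4} as a minor, and since treewidth is minor-monotone, tw(G) ≥ tw(K_{4}) = 3. Therefore the treewidth is 3.

Treewidth 3.
One optimal decomposition is:
Bags: B1 = {2, 6, 7, 8}  B2 = {1, 2, 7, 8}  B3 = {1, 2, 5, 8}  B4 = {1, 2, 4, 5}  B5 = {0, 1, 4, 5}  B6 = {0, 3, 4, 5}
Tree: B1–B2, B2–B3, B3–B4, B4–B5, B5–B6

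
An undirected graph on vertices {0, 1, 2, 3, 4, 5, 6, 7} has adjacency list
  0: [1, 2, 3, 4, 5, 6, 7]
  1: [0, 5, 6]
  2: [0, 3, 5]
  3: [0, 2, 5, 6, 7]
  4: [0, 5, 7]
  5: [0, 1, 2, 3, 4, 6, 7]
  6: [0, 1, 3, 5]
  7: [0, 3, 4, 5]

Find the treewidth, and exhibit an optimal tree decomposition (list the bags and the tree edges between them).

The largest bag has 4 vertices, giving width 3; this decomposition certifies tw(G) ≤ 3. On the other hand G contains the 4-clique {0, 1, 5, 6}. A clique must lie in a single bag of any decomposition, so no decomposition can have width below 3. Hence tw(G) = 3 exactly.

Treewidth 3.
Bags: B1 = {0, 3, 5, 7}  B2 = {0, 2, 3, 5}  B3 = {0, 4, 5, 7}  B4 = {0, 3, 5, 6}  B5 = {0, 1, 5, 6}
Tree: B1–B2, B1–B3, B1–B4, B4–B5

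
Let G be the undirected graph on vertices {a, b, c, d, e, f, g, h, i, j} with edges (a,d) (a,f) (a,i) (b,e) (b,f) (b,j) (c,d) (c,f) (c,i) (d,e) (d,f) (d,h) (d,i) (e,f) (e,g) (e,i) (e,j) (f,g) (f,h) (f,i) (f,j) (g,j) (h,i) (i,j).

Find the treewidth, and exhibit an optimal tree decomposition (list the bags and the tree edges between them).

Treewidth 3.
One optimal decomposition is:
Bags: B1 = {e, f, g, j}  B2 = {b, e, f, j}  B3 = {e, f, i, j}  B4 = {d, e, f, i}  B5 = {c, d, f, i}  B6 = {a, d, f, i}  B7 = {d, f, h, i}
Tree: B1–B2, B2–B3, B3–B4, B4–B5, B4–B6, B6–B7

Every bag has size at most 4, so the width is 4 − 1 = 3 and tw(G) ≤ 3. For the lower bound, the 4 vertices {e, f, g, j} are pairwise adjacent, and any tree decomposition puts a clique entirely inside one bag — forcing width ≥ 3. The upper and lower bounds meet at 3, so that is the treewidth.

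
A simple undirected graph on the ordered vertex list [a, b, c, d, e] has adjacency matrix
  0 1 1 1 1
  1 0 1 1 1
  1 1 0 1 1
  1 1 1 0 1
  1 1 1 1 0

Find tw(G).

4

A width-4 tree decomposition is:
Bags: B1 = {a, b, c, d, e}
Tree: (single bag)
With just one bag of size 5, the width is 5 − 1 = 4, so tw(G) ≤ 4. Conversely, {a, b, c, d, e} is a clique of size 5, and the vertices of any clique must share a bag in every tree decomposition; so some bag has ≥ 5 vertices and tw(G) ≥ 4. Combining the bounds, tw(G) = 4.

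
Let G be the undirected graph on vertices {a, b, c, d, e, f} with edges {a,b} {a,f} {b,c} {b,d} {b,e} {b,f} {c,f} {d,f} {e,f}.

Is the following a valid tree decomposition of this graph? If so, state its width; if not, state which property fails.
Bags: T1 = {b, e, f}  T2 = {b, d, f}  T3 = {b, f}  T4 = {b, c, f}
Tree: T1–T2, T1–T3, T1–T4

No — vertex a appears in no bag.

A tree decomposition must satisfy three properties: every vertex lies in some bag; for every edge, both endpoints lie together in some bag; and for every vertex, the bags containing it form a connected subtree. Here vertex a appears in no bag, so the decomposition is invalid.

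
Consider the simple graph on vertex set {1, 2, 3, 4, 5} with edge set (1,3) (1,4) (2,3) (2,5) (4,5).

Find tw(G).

A width-2 tree decomposition is:
Bags: B1 = {1, 4, 5}  B2 = {1, 2, 5}  B3 = {1, 2, 3}
Tree: B1–B2, B2–B3
Each bag holds 3 vertices, so the decomposition has width 2, which upper-bounds the treewidth. The edges 1–4–5–2–3–1 form a cycle, so G is not a tree and its treewidth is at least 2. The upper and lower bounds meet at 2, so that is the treewidth.

2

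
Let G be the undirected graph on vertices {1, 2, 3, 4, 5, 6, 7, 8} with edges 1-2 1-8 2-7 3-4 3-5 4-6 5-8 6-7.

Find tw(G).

2

A width-2 tree decomposition is:
Bags: B1 = {1, 2, 7}  B2 = {1, 7, 8}  B3 = {5, 7, 8}  B4 = {3, 5, 7}  B5 = {3, 4, 7}  B6 = {4, 6, 7}
Tree: B1–B2, B2–B3, B3–B4, B4–B5, B5–B6
Each bag holds 3 vertices, so the decomposition has width 2, which upper-bounds the treewidth. For the lower bound, G contains the cycle 7–2–1–8–5–3–4–6–7, so G is not a forest; only forests have treewidth ≤ 1, hence tw(G) ≥ 2. Combining the bounds, tw(G) = 2.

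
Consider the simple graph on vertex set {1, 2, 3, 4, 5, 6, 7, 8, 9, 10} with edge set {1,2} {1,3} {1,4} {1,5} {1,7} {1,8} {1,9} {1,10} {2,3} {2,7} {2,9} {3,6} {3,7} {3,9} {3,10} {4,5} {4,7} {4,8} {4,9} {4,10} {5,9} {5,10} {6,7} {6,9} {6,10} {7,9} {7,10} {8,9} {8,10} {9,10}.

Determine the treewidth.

4

A width-4 tree decomposition is:
Bags: B1 = {1, 3, 7, 9, 10}  B2 = {1, 4, 7, 9, 10}  B3 = {3, 6, 7, 9, 10}  B4 = {1, 4, 5, 9, 10}  B5 = {1, 2, 3, 7, 9}  B6 = {1, 4, 8, 9, 10}
Tree: B1–B2, B1–B3, B2–B4, B1–B5, B2–B6
The largest bag has 5 vertices, giving width 4; this decomposition certifies tw(G) ≤ 4. For the lower bound, the 5 vertices {1, 2, 3, 7, 9} are pairwise adjacent, and any tree decomposition puts a clique entirely inside one bag — forcing width ≥ 4. Combining the bounds, tw(G) = 4.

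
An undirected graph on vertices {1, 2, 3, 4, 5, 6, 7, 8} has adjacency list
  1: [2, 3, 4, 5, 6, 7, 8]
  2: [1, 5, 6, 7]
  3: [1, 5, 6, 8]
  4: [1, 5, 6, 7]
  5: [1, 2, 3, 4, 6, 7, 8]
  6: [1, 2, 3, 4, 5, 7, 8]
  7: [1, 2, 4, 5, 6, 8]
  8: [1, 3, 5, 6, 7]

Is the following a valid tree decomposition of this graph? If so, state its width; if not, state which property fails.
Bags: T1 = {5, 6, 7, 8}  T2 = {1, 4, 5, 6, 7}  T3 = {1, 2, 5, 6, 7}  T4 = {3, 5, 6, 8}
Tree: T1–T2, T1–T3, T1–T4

A tree decomposition must satisfy three properties: every vertex lies in some bag; for every edge, both endpoints lie together in some bag; and for every vertex, the bags containing it form a connected subtree. Here edge (1,8) lies in no bag, so the decomposition is invalid.

No — edge (1,8) lies in no bag.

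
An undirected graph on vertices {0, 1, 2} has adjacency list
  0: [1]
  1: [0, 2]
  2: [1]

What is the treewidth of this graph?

A width-1 tree decomposition is:
Bags: B1 = {0, 1}  B2 = {1, 2}
Tree: B1–B2
Each bag holds 2 vertices, so the decomposition has width 1, which upper-bounds the treewidth. Since G has at least one edge (e.g. 0–1), it is not an edgeless graph, so tw(G) ≥ 1. Therefore the treewidth is 1.

1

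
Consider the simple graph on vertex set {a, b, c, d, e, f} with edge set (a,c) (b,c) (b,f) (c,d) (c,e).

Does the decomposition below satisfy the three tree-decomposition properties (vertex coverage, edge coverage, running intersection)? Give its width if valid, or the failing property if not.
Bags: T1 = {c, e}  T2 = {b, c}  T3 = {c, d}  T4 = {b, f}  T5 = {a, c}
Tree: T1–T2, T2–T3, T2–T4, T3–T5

Yes; width 1.

Vertex coverage: the bags together contain {a, b, c, d, e, f}, the full vertex set. Edge coverage: each edge of G has both endpoints in at least one bag. Running intersection: for every vertex, the bags containing it form a connected subtree. All three properties hold, so this is a valid tree decomposition of width max|bag| − 1 = 1, and hence tw(G) ≤ 1.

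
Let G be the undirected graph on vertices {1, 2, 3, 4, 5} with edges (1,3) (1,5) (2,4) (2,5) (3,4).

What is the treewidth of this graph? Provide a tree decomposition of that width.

Treewidth 2.
One such decomposition:
Bags: B1 = {2, 3, 4}  B2 = {1, 2, 3}  B3 = {1, 2, 5}
Tree: B1–B2, B2–B3

Each bag holds 3 vertices, so the decomposition has width 2, which upper-bounds the treewidth. Since 2–4–3–1–5–2 is a cycle in G, G is not acyclic. Forests are exactly the graphs of treewidth ≤ 1, so tw(G) ≥ 2. Hence tw(G) = 2 exactly.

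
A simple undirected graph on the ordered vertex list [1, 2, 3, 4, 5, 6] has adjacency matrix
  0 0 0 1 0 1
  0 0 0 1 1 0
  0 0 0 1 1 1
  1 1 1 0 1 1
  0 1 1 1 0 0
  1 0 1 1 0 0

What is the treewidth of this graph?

2

A width-2 tree decomposition is:
Bags: B1 = {3, 4, 6}  B2 = {3, 4, 5}  B3 = {2, 4, 5}  B4 = {1, 4, 6}
Tree: B1–B2, B2–B3, B1–B4
Every bag has size at most 3, so the width is 3 − 1 = 2 and tw(G) ≤ 2. On the other hand G contains the 3-clique {1, 4, 6}. A clique must lie in a single bag of any decomposition, so no decomposition can have width below 2. The upper and lower bounds meet at 2, so that is the treewidth.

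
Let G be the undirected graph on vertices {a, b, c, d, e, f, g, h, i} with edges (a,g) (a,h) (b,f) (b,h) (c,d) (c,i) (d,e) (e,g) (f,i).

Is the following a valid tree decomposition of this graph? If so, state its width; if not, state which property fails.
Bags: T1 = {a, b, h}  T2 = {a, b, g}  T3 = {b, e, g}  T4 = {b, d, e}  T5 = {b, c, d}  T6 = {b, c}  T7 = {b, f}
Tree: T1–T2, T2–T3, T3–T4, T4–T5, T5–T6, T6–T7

A tree decomposition must satisfy three properties: every vertex lies in some bag; for every edge, both endpoints lie together in some bag; and for every vertex, the bags containing it form a connected subtree. Here vertex i appears in no bag, so the decomposition is invalid.

No — vertex i appears in no bag.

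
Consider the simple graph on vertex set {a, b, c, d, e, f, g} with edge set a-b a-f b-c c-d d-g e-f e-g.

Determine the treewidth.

A width-2 tree decomposition is:
Bags: B1 = {a, e, f}  B2 = {a, b, e}  B3 = {b, c, e}  B4 = {c, d, e}  B5 = {d, e, g}
Tree: B1–B2, B2–B3, B3–B4, B4–B5
Each bag holds 3 vertices, so the decomposition has width 2, which upper-bounds the treewidth. Since e–f–a–b–c–d–g–e is a cycle in G, G is not acyclic. Forests are exactly the graphs of treewidth ≤ 1, so tw(G) ≥ 2. Hence tw(G) = 2 exactly.

2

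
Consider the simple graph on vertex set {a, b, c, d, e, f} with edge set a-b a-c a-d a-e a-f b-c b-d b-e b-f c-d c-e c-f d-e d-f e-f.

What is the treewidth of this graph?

A width-5 tree decomposition is:
Bags: B1 = {a, b, c, d, e, f}
Tree: (single bag)
With just one bag of size 6, the width is 6 − 1 = 5, so tw(G) ≤ 5. Conversely, {a, b, c, d, e, f} is a clique of size 6, and the vertices of any clique must share a bag in every tree decomposition; so some bag has ≥ 6 vertices and tw(G) ≥ 5. The upper and lower bounds meet at 5, so that is the treewidth.

5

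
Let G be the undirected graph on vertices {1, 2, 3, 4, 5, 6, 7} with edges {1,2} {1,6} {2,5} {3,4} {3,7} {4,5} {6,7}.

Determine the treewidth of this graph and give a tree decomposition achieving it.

Treewidth 2.
Bags: B1 = {1, 6, 7}  B2 = {1, 3, 7}  B3 = {1, 3, 4}  B4 = {1, 4, 5}  B5 = {1, 2, 5}
Tree: B1–B2, B2–B3, B3–B4, B4–B5

The largest bag has 3 vertices, giving width 2; this decomposition certifies tw(G) ≤ 2. The edges 1–6–7–3–4–5–2–1 form a cycle, so G is not a tree and its treewidth is at least 2. Hence tw(G) = 2 exactly.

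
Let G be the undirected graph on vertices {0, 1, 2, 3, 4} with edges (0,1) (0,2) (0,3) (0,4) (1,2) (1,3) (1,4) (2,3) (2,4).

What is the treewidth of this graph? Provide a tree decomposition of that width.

Each bag holds 4 vertices, so the decomposition has width 3, which upper-bounds the treewidth. On the other hand G contains the 4-clique {0, 1, 2, 3}. A clique must lie in a single bag of any decomposition, so no decomposition can have width below 3. Combining the bounds, tw(G) = 3.

Treewidth 3.
Bags: B1 = {0, 1, 2, 4}  B2 = {0, 1, 2, 3}
Tree: B1–B2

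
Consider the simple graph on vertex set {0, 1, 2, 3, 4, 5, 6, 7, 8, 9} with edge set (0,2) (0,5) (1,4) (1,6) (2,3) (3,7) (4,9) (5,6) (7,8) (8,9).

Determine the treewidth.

A width-2 tree decomposition is:
Bags: B1 = {1, 4, 6}  B2 = {4, 6, 9}  B3 = {6, 8, 9}  B4 = {6, 7, 8}  B5 = {3, 6, 7}  B6 = {2, 3, 6}  B7 = {0, 2, 6}  B8 = {0, 5, 6}
Tree: B1–B2, B2–B3, B3–B4, B4–B5, B5–B6, B6–B7, B7–B8
Every bag has size at most 3, so the width is 3 − 1 = 2 and tw(G) ≤ 2. Since 6–1–4–9–8–7–3–2–0–5–6 is a cycle in G, G is not acyclic. Forests are exactly the graphs of treewidth ≤ 1, so tw(G) ≥ 2. Hence tw(G) = 2 exactly.

2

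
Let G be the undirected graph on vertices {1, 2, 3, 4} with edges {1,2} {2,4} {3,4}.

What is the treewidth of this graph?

A width-1 tree decomposition is:
Bags: B1 = {2, 4}  B2 = {3, 4}  B3 = {1, 2}
Tree: B1–B2, B1–B3
Each bag holds 2 vertices, so the decomposition has width 1, which upper-bounds the treewidth. Any graph with an edge has treewidth ≥ 1, and G has the edge 4–2. Combining the bounds, tw(G) = 1.

1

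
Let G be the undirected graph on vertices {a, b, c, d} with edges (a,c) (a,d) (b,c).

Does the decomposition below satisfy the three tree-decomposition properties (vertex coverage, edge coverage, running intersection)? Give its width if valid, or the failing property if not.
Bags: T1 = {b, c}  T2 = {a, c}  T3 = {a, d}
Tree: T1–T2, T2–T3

Every vertex of G appears in some bag (union = {a, b, c, d}); every edge is covered by a bag; and for each vertex v the set of bags containing v is connected in the bag tree. The decomposition is therefore valid. The largest bag has 2 vertices, so the width is 1.

Yes; width 1.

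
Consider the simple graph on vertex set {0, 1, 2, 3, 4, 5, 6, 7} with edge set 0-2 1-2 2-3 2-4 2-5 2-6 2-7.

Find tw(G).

1

A width-1 tree decomposition is:
Bags: B1 = {2, 7}  B2 = {2, 6}  B3 = {2, 3}  B4 = {2, 5}  B5 = {2, 4}  B6 = {1, 2}  B7 = {0, 2}
Tree: B1–B2, B2–B3, B3–B4, B4–B5, B1–B6, B1–B7
Each bag holds 2 vertices, so the decomposition has width 1, which upper-bounds the treewidth. Since G has at least one edge (e.g. 2–7), it is not an edgeless graph, so tw(G) ≥ 1. Therefore the treewidth is 1.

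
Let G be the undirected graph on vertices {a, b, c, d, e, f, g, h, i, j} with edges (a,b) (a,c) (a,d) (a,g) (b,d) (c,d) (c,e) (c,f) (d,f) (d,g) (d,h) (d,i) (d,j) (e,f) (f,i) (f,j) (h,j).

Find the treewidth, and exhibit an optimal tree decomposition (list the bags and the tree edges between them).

The largest bag has 3 vertices, giving width 2; this decomposition certifies tw(G) ≤ 2. On the other hand G contains the 3-clique {d, f, j}. A clique must lie in a single bag of any decomposition, so no decomposition can have width below 2. Combining the bounds, tw(G) = 2.

Treewidth 2.
Bags: B1 = {c, d, f}  B2 = {a, c, d}  B3 = {d, f, j}  B4 = {a, b, d}  B5 = {c, e, f}  B6 = {a, d, g}  B7 = {d, f, i}  B8 = {d, h, j}
Tree: B1–B2, B1–B3, B2–B4, B1–B5, B2–B6, B1–B7, B3–B8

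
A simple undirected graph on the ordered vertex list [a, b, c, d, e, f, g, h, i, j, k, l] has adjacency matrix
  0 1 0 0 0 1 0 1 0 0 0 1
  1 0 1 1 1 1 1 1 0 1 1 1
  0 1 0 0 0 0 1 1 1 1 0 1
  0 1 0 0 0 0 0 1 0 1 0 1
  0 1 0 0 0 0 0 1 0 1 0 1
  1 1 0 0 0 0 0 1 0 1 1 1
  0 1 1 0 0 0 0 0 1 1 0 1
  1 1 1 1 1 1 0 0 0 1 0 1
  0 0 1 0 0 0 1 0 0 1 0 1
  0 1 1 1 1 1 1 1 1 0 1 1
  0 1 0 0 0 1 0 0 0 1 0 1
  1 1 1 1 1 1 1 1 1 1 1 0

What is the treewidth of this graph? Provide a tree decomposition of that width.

Every bag has size at most 5, so the width is 5 − 1 = 4 and tw(G) ≤ 4. On the other hand G contains the 5-clique {b, c, g, j, l}. A clique must lie in a single bag of any decomposition, so no decomposition can have width below 4. Therefore the treewidth is 4.

Treewidth 4.
One such decomposition:
Bags: B1 = {b, f, h, j, l}  B2 = {b, f, j, k, l}  B3 = {a, b, f, h, l}  B4 = {b, d, h, j, l}  B5 = {b, c, h, j, l}  B6 = {b, c, g, j, l}  B7 = {c, g, i, j, l}  B8 = {b, e, h, j, l}
Tree: B1–B2, B1–B3, B1–B4, B1–B5, B5–B6, B6–B7, B1–B8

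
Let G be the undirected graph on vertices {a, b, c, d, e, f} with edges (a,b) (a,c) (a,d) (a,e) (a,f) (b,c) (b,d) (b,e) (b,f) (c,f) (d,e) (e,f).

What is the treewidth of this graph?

3

A width-3 tree decomposition is:
Bags: B1 = {a, b, c, f}  B2 = {a, b, e, f}  B3 = {a, b, d, e}
Tree: B1–B2, B2–B3
Every bag has size at most 4, so the width is 4 − 1 = 3 and tw(G) ≤ 3. On the other hand G contains the 4-clique {a, b, d, e}. A clique must lie in a single bag of any decomposition, so no decomposition can have width below 3. Combining the bounds, tw(G) = 3.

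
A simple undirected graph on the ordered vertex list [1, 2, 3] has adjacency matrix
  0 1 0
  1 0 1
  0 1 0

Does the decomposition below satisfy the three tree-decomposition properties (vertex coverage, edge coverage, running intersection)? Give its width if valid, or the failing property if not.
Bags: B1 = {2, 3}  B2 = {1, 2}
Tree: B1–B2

Yes; width 1.

Checking the three conditions: (i) the bags cover all of {1, 2, 3}; (ii) for each edge, some bag contains both endpoints; (iii) the bags containing any fixed vertex form a subtree. All hold, so the decomposition is valid with width 2 − 1 = 1.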